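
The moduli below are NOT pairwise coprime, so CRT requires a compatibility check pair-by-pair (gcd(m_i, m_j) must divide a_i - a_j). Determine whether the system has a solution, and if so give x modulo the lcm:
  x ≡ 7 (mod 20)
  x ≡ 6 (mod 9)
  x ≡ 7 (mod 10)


Moduli 20, 9, 10 are not pairwise coprime, so CRT works modulo lcm(m_i) when all pairwise compatibility conditions hold.
Pairwise compatibility: gcd(m_i, m_j) must divide a_i - a_j for every pair.
Merge one congruence at a time:
  Start: x ≡ 7 (mod 20).
  Combine with x ≡ 6 (mod 9): gcd(20, 9) = 1; 6 - 7 = -1, which IS divisible by 1, so compatible.
    Write x = 7 + 20·t and substitute into x ≡ 6 (mod 9): 20·t ≡ 6 − 7 = -1 (mod 9).
    Reduce coefficients mod 9: 2·t ≡ 8 (mod 9).
    The inverse of 2 mod 9 is 5 (since 2·5 = 10 = 1·9 + 1), so t ≡ 5·8 = 40 ≡ 4 (mod 9).
    Then x = 7 + 20·4 = 87, valid modulo lcm(20, 9) = 180: x ≡ 87 (mod 180).
  Combine with x ≡ 7 (mod 10): gcd(180, 10) = 10; 7 - 87 = -80, which IS divisible by 10, so compatible.
    Write x = 87 + 180·t and substitute into x ≡ 7 (mod 10): 180·t ≡ 7 − 87 = -80 (mod 10).
    Divide the congruence (and modulus) by g = 10: 18·t ≡ -8 (mod 1).
    Modulo 1 every t works; take t = 0.
    Then x = 87 + 180·0 = 87, valid modulo lcm(180, 10) = 180: x ≡ 87 (mod 180).
Verify: 87 mod 20 = 7, 87 mod 9 = 6, 87 mod 10 = 7.

x ≡ 87 (mod 180).


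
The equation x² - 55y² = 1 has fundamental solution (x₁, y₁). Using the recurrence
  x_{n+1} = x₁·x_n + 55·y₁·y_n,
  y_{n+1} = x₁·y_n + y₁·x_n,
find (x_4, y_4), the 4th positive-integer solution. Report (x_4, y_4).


Step 1: Find the fundamental solution (x₁, y₁) of x² - 55y² = 1.
  Expand √55 as a continued fraction. a₀ = ⌊√55⌋ = 7; iterate m_{k+1} = d_k·a_k − m_k, d_{k+1} = (55 − m_{k+1}²)/d_k, a_{k+1} = ⌊(a₀ + m_{k+1})/d_{k+1}⌋ (starting m₀ = 0, d₀ = 1), with convergents p_k = a_k·p_{k-1} + p_{k-2}, q_k = a_k·q_{k-1} + q_{k-2} (p₋₁ = 1, q₋₁ = 0):
  k = 0: a₀ = 7; p₀/q₀ = 7/1; p₀² − 55·q₀² = 49 − 55 = -6.
  k = 1: m = 7, d = 6, a = ⌊(7 + 7)/6⌋ = 2; p/q = (2·7 + 1)/(2·1 + 0) = 15/2; p² − 55·q² = 225 − 220 = 5.
  k = 2: m = 5, d = 5, a = ⌊(7 + 5)/5⌋ = 2; p/q = (2·15 + 7)/(2·2 + 1) = 37/5; p² − 55·q² = 1369 − 1375 = -6.
  k = 3: m = 5, d = 6, a = ⌊(7 + 5)/6⌋ = 2; p/q = (2·37 + 15)/(2·5 + 2) = 89/12; p² − 55·q² = 7921 − 7920 = 1.
  The first convergent with p² − 55·q² = 1 gives the fundamental solution (x₁, y₁) = (89, 12).
Step 2: Apply the recurrence (x_{n+1}, y_{n+1}) = (x₁x_n + 55y₁y_n, x₁y_n + y₁x_n) repeatedly.
  From (x_1, y_1) = (89, 12): x_2 = 89·89 + 55·12·12 = 15841; y_2 = 89·12 + 12·89 = 2136.
  From (x_2, y_2) = (15841, 2136): x_3 = 89·15841 + 55·12·2136 = 2819609; y_3 = 89·2136 + 12·15841 = 380196.
  From (x_3, y_3) = (2819609, 380196): x_4 = 89·2819609 + 55·12·380196 = 501874561; y_4 = 89·380196 + 12·2819609 = 67672752.
Step 3: Verify x_4² - 55·y_4² = 251878074978942721 - 251878074978942720 = 1 (should be 1). ✓

(x_1, y_1) = (89, 12); (x_4, y_4) = (501874561, 67672752).


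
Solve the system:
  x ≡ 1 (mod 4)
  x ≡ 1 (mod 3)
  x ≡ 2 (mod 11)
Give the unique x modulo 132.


Moduli 4, 3, 11 are pairwise coprime; by CRT there is a unique solution modulo M = 4 · 3 · 11 = 132.
Solve pairwise, accumulating the modulus:
  Start with x ≡ 1 (mod 4).
  Combine with x ≡ 1 (mod 3): since gcd(4, 3) = 1, we get a unique residue mod 12.
    Write x = 1 + 4·t and substitute into x ≡ 1 (mod 3): 4·t ≡ 1 − 1 = 0 (mod 3).
    Reduce coefficients mod 3: 1·t ≡ 0 (mod 3).
    So t ≡ 0 (mod 3).
    Then x = 1 + 4·0 = 1, valid modulo lcm(4, 3) = 12: x ≡ 1 (mod 12).
  Combine with x ≡ 2 (mod 11): since gcd(12, 11) = 1, we get a unique residue mod 132.
    Write x = 1 + 12·t and substitute into x ≡ 2 (mod 11): 12·t ≡ 2 − 1 = 1 (mod 11).
    Reduce coefficients mod 11: 1·t ≡ 1 (mod 11).
    So t ≡ 1 (mod 11).
    Then x = 1 + 12·1 = 13, valid modulo lcm(12, 11) = 132: x ≡ 13 (mod 132).
Verify: 13 mod 4 = 1 ✓, 13 mod 3 = 1 ✓, 13 mod 11 = 2 ✓.

x ≡ 13 (mod 132).


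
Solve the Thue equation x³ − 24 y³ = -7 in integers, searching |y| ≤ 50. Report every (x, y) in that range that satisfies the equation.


The equation is x³ - 24y³ = -7. For fixed y, x³ = 24·y³ − 7, so a solution requires the RHS to be a perfect cube.
Strategy: iterate y from -50 to 50, compute RHS = 24·y³ − 7, and check whether it is a (positive or negative) perfect cube.
Check small values of y:
  y = 0: RHS = -7 is not a perfect cube.
  y = 1: RHS = 17 is not a perfect cube.
  y = -1: RHS = -31 is not a perfect cube.
  y = 2: RHS = 185 is not a perfect cube.
  y = -2: RHS = -199 is not a perfect cube.
  y = 3: RHS = 641 is not a perfect cube.
  y = -3: RHS = -655 is not a perfect cube.
Continuing the search up to |y| = 50 finds no solutions either.
No (x, y) in the scanned range satisfies the equation.

No integer solutions with |y| ≤ 50.


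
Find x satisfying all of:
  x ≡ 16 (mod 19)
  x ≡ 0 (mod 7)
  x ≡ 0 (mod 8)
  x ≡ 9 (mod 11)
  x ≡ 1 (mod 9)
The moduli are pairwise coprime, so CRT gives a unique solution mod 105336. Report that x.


Product of moduli M = 19 · 7 · 8 · 11 · 9 = 105336.
Merge one congruence at a time:
  Start: x ≡ 16 (mod 19).
  Combine with x ≡ 0 (mod 7); new modulus lcm = 133.
    Write x = 16 + 19·t and substitute into x ≡ 0 (mod 7): 19·t ≡ 0 − 16 = -16 (mod 7).
    Reduce coefficients mod 7: 5·t ≡ 5 (mod 7).
    The inverse of 5 mod 7 is 3 (since 5·3 = 15 = 2·7 + 1), so t ≡ 3·5 = 15 ≡ 1 (mod 7).
    Then x = 16 + 19·1 = 35, valid modulo lcm(19, 7) = 133: x ≡ 35 (mod 133).
  Combine with x ≡ 0 (mod 8); new modulus lcm = 1064.
    Write x = 35 + 133·t and substitute into x ≡ 0 (mod 8): 133·t ≡ 0 − 35 = -35 (mod 8).
    Reduce coefficients mod 8: 5·t ≡ 5 (mod 8).
    The inverse of 5 mod 8 is 5 (since 5·5 = 25 = 3·8 + 1), so t ≡ 5·5 = 25 ≡ 1 (mod 8).
    Then x = 35 + 133·1 = 168, valid modulo lcm(133, 8) = 1064: x ≡ 168 (mod 1064).
  Combine with x ≡ 9 (mod 11); new modulus lcm = 11704.
    Write x = 168 + 1064·t and substitute into x ≡ 9 (mod 11): 1064·t ≡ 9 − 168 = -159 (mod 11).
    Reduce coefficients mod 11: 8·t ≡ 6 (mod 11).
    The inverse of 8 mod 11 is 7 (since 8·7 = 56 = 5·11 + 1), so t ≡ 7·6 = 42 ≡ 9 (mod 11).
    Then x = 168 + 1064·9 = 9744, valid modulo lcm(1064, 11) = 11704: x ≡ 9744 (mod 11704).
  Combine with x ≡ 1 (mod 9); new modulus lcm = 105336.
    Write x = 9744 + 11704·t and substitute into x ≡ 1 (mod 9): 11704·t ≡ 1 − 9744 = -9743 (mod 9).
    Reduce coefficients mod 9: 4·t ≡ 4 (mod 9).
    The inverse of 4 mod 9 is 7 (since 4·7 = 28 = 3·9 + 1), so t ≡ 7·4 = 28 ≡ 1 (mod 9).
    Then x = 9744 + 11704·1 = 21448, valid modulo lcm(11704, 9) = 105336: x ≡ 21448 (mod 105336).
Verify against each original: 21448 mod 19 = 16, 21448 mod 7 = 0, 21448 mod 8 = 0, 21448 mod 11 = 9, 21448 mod 9 = 1.

x ≡ 21448 (mod 105336).


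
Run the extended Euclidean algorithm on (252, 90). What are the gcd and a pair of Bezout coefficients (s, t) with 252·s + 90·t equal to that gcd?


Euclidean algorithm on (252, 90) — divide until remainder is 0:
  252 = 2 · 90 + 72
  90 = 1 · 72 + 18
  72 = 4 · 18 + 0
gcd(252, 90) = 18.
Track Bezout coefficients alongside the remainders: start with r₀ = 252 = a·1 + b·0 (s = 1, t = 0) and r₁ = 90 = a·0 + b·1 (s = 0, t = 1); each new remainder r_{k+1} = r_{k-1} − q_k·r_k inherits s_{k+1} = s_{k-1} − q_k·s_k, t_{k+1} = t_{k-1} − q_k·t_k, so r_k = a·s_k + b·t_k at every step:
  q = 2: r = 72, s = 1 − 2·0 = 1, t = 0 − 2·1 = -2  (check: 252·1 + 90·(-2) = 72)
  q = 1: r = 18, s = 0 − 1·1 = -1, t = 1 − 1·(-2) = 3  (check: 252·(-1) + 90·3 = 18)
The row with r = 18 (the gcd) gives the Bezout coefficients s = -1, t = 3.
Result: 252 · (-1) + 90 · (3) = 18.

gcd(252, 90) = 18; s = -1, t = 3 (check: 252·(-1) + 90·3 = 18).


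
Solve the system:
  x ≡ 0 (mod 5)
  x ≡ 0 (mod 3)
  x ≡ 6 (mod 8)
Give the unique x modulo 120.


Moduli 5, 3, 8 are pairwise coprime; by CRT there is a unique solution modulo M = 5 · 3 · 8 = 120.
Solve pairwise, accumulating the modulus:
  Start with x ≡ 0 (mod 5).
  Combine with x ≡ 0 (mod 3): since gcd(5, 3) = 1, we get a unique residue mod 15.
    Write x = 0 + 5·t and substitute into x ≡ 0 (mod 3): 5·t ≡ 0 − 0 = 0 (mod 3).
    Reduce coefficients mod 3: 2·t ≡ 0 (mod 3).
    The inverse of 2 mod 3 is 2 (since 2·2 = 4 = 1·3 + 1), so t ≡ 2·0 = 0 ≡ 0 (mod 3).
    Then x = 0 + 5·0 = 0, valid modulo lcm(5, 3) = 15: x ≡ 0 (mod 15).
  Combine with x ≡ 6 (mod 8): since gcd(15, 8) = 1, we get a unique residue mod 120.
    Write x = 0 + 15·t and substitute into x ≡ 6 (mod 8): 15·t ≡ 6 − 0 = 6 (mod 8).
    Reduce coefficients mod 8: 7·t ≡ 6 (mod 8).
    The inverse of 7 mod 8 is 7 (since 7·7 = 49 = 6·8 + 1), so t ≡ 7·6 = 42 ≡ 2 (mod 8).
    Then x = 0 + 15·2 = 30, valid modulo lcm(15, 8) = 120: x ≡ 30 (mod 120).
Verify: 30 mod 5 = 0 ✓, 30 mod 3 = 0 ✓, 30 mod 8 = 6 ✓.

x ≡ 30 (mod 120).


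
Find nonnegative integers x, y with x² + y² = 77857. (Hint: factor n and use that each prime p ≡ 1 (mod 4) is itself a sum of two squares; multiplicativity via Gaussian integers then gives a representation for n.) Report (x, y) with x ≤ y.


Step 1: Factor n = 77857 = 13 · 53 · 113.
Step 2: Check the mod-4 condition on each prime factor: 13 ≡ 1 (mod 4), exponent 1; 53 ≡ 1 (mod 4), exponent 1; 113 ≡ 1 (mod 4), exponent 1.
All primes ≡ 3 (mod 4) appear to even exponent (or don't appear), so by the two-squares theorem n IS expressible as a sum of two squares.
Step 3: Build a representation. Here n = 13 · 53 · 113 is a product of primes ≡ 1 (mod 4). Each prime p ≡ 1 (mod 4) is itself a sum of two squares; find a² by testing p − a² for a perfect square:
  13: 13 − 1² = 12, 13 − 2² = 9 = 3² ⇒ 13 = 2² + 3².
  53: 53 − 1² = 52, 53 − 2² = 49 = 7² ⇒ 53 = 2² + 7².
  113: 113 − 1² = 112, 113 − 2² = 109, 113 − 3² = 104, 113 − 4² = 97, 113 − 5² = 88, 113 − 6² = 77, 113 − 7² = 64 = 8² ⇒ 113 = 7² + 8².
  Combine using the Brahmagupta–Fibonacci identity (a² + b²)(c² + d²) = (ac − bd)² + (ad + bc)² = (ac + bd)² + (ad − bc)²:
  13 · 53 = 689: from (2² + 3²)(2² + 7²), take (2·2 − 3·7, 2·7 + 3·2) = (4 − 21, 14 + 6) = (-17, 20); dropping signs (only squares matter) gives (17, 20); check 17² + 20² = 289 + 400 = 689 ✓.
  689 · 113 = 77857: from (17² + 20²)(7² + 8²), take (17·7 − 20·8, 17·8 + 20·7) = (119 − 160, 136 + 140) = (-41, 276); dropping signs (only squares matter) gives (41, 276); check 41² + 276² = 1681 + 76176 = 77857 ✓.
Step 4: Order so x ≤ y and verify: 41² + 276² = 1681 + 76176 = 77857 = n. ✓

n = 77857 = 41² + 276² (one valid representation with x ≤ y).


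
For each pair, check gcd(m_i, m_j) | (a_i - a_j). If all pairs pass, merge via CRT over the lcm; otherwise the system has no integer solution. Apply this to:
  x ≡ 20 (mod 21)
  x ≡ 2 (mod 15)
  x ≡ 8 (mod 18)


Moduli 21, 15, 18 are not pairwise coprime, so CRT works modulo lcm(m_i) when all pairwise compatibility conditions hold.
Pairwise compatibility: gcd(m_i, m_j) must divide a_i - a_j for every pair.
Merge one congruence at a time:
  Start: x ≡ 20 (mod 21).
  Combine with x ≡ 2 (mod 15): gcd(21, 15) = 3; 2 - 20 = -18, which IS divisible by 3, so compatible.
    Write x = 20 + 21·t and substitute into x ≡ 2 (mod 15): 21·t ≡ 2 − 20 = -18 (mod 15).
    Divide the congruence (and modulus) by g = 3: 7·t ≡ -6 (mod 5).
    Reduce coefficients mod 5: 2·t ≡ 4 (mod 5).
    The inverse of 2 mod 5 is 3 (since 2·3 = 6 = 1·5 + 1), so t ≡ 3·4 = 12 ≡ 2 (mod 5).
    Then x = 20 + 21·2 = 62, valid modulo lcm(21, 15) = 105: x ≡ 62 (mod 105).
  Combine with x ≡ 8 (mod 18): gcd(105, 18) = 3; 8 - 62 = -54, which IS divisible by 3, so compatible.
    Write x = 62 + 105·t and substitute into x ≡ 8 (mod 18): 105·t ≡ 8 − 62 = -54 (mod 18).
    Divide the congruence (and modulus) by g = 3: 35·t ≡ -18 (mod 6).
    Reduce coefficients mod 6: 5·t ≡ 0 (mod 6).
    The inverse of 5 mod 6 is 5 (since 5·5 = 25 = 4·6 + 1), so t ≡ 5·0 = 0 ≡ 0 (mod 6).
    Then x = 62 + 105·0 = 62, valid modulo lcm(105, 18) = 630: x ≡ 62 (mod 630).
Verify: 62 mod 21 = 20, 62 mod 15 = 2, 62 mod 18 = 8.

x ≡ 62 (mod 630).


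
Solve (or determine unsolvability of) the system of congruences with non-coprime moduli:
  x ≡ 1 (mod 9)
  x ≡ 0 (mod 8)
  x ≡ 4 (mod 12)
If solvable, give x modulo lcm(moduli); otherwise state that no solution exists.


Moduli 9, 8, 12 are not pairwise coprime, so CRT works modulo lcm(m_i) when all pairwise compatibility conditions hold.
Pairwise compatibility: gcd(m_i, m_j) must divide a_i - a_j for every pair.
Merge one congruence at a time:
  Start: x ≡ 1 (mod 9).
  Combine with x ≡ 0 (mod 8): gcd(9, 8) = 1; 0 - 1 = -1, which IS divisible by 1, so compatible.
    Write x = 1 + 9·t and substitute into x ≡ 0 (mod 8): 9·t ≡ 0 − 1 = -1 (mod 8).
    Reduce coefficients mod 8: 1·t ≡ 7 (mod 8).
    So t ≡ 7 (mod 8).
    Then x = 1 + 9·7 = 64, valid modulo lcm(9, 8) = 72: x ≡ 64 (mod 72).
  Combine with x ≡ 4 (mod 12): gcd(72, 12) = 12; 4 - 64 = -60, which IS divisible by 12, so compatible.
    Write x = 64 + 72·t and substitute into x ≡ 4 (mod 12): 72·t ≡ 4 − 64 = -60 (mod 12).
    Divide the congruence (and modulus) by g = 12: 6·t ≡ -5 (mod 1).
    Modulo 1 every t works; take t = 0.
    Then x = 64 + 72·0 = 64, valid modulo lcm(72, 12) = 72: x ≡ 64 (mod 72).
Verify: 64 mod 9 = 1, 64 mod 8 = 0, 64 mod 12 = 4.

x ≡ 64 (mod 72).


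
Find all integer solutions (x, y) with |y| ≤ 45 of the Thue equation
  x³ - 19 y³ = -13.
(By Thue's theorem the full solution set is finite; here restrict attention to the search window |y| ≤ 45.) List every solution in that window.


The equation is x³ - 19y³ = -13. For fixed y, x³ = 19·y³ − 13, so a solution requires the RHS to be a perfect cube.
Strategy: iterate y from -45 to 45, compute RHS = 19·y³ − 13, and check whether it is a (positive or negative) perfect cube.
Check small values of y:
  y = 0: RHS = -13 is not a perfect cube.
  y = 1: RHS = 6 is not a perfect cube.
  y = -1: RHS = -32 is not a perfect cube.
  y = 2: RHS = 139 is not a perfect cube.
  y = -2: RHS = -165 is not a perfect cube.
  y = 3: RHS = 500 is not a perfect cube.
  y = -3: RHS = -526 is not a perfect cube.
Continuing the search up to |y| = 45 finds no solutions either.
No (x, y) in the scanned range satisfies the equation.

No integer solutions with |y| ≤ 45.


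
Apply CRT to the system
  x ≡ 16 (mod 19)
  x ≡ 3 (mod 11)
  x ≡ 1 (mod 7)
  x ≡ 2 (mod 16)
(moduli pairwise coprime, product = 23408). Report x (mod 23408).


Product of moduli M = 19 · 11 · 7 · 16 = 23408.
Merge one congruence at a time:
  Start: x ≡ 16 (mod 19).
  Combine with x ≡ 3 (mod 11); new modulus lcm = 209.
    Write x = 16 + 19·t and substitute into x ≡ 3 (mod 11): 19·t ≡ 3 − 16 = -13 (mod 11).
    Reduce coefficients mod 11: 8·t ≡ 9 (mod 11).
    The inverse of 8 mod 11 is 7 (since 8·7 = 56 = 5·11 + 1), so t ≡ 7·9 = 63 ≡ 8 (mod 11).
    Then x = 16 + 19·8 = 168, valid modulo lcm(19, 11) = 209: x ≡ 168 (mod 209).
  Combine with x ≡ 1 (mod 7); new modulus lcm = 1463.
    Write x = 168 + 209·t and substitute into x ≡ 1 (mod 7): 209·t ≡ 1 − 168 = -167 (mod 7).
    Reduce coefficients mod 7: 6·t ≡ 1 (mod 7).
    The inverse of 6 mod 7 is 6 (since 6·6 = 36 = 5·7 + 1), so t ≡ 6·1 = 6 ≡ 6 (mod 7).
    Then x = 168 + 209·6 = 1422, valid modulo lcm(209, 7) = 1463: x ≡ 1422 (mod 1463).
  Combine with x ≡ 2 (mod 16); new modulus lcm = 23408.
    Write x = 1422 + 1463·t and substitute into x ≡ 2 (mod 16): 1463·t ≡ 2 − 1422 = -1420 (mod 16).
    Reduce coefficients mod 16: 7·t ≡ 4 (mod 16).
    The inverse of 7 mod 16 is 7 (since 7·7 = 49 = 3·16 + 1), so t ≡ 7·4 = 28 ≡ 12 (mod 16).
    Then x = 1422 + 1463·12 = 18978, valid modulo lcm(1463, 16) = 23408: x ≡ 18978 (mod 23408).
Verify against each original: 18978 mod 19 = 16, 18978 mod 11 = 3, 18978 mod 7 = 1, 18978 mod 16 = 2.

x ≡ 18978 (mod 23408).


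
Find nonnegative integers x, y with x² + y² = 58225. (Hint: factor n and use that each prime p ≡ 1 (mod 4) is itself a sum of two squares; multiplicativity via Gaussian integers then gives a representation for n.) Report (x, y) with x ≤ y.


Step 1: Factor n = 58225 = 5^2 · 17 · 137.
Step 2: Check the mod-4 condition on each prime factor: 5 ≡ 1 (mod 4), exponent 2; 17 ≡ 1 (mod 4), exponent 1; 137 ≡ 1 (mod 4), exponent 1.
All primes ≡ 3 (mod 4) appear to even exponent (or don't appear), so by the two-squares theorem n IS expressible as a sum of two squares.
Step 3: Build a representation. Group n = k² · m with k = 5 and m = 17 · 137 = 2329 (a product of primes ≡ 1 (mod 4)); a representation of m scales to one of n via (k·x)² + (k·y)² = k²(x² + y²). Each prime p ≡ 1 (mod 4) is itself a sum of two squares; find a² by testing p − a² for a perfect square:
  17: 17 − 1² = 16 = 4² ⇒ 17 = 1² + 4².
  137: 137 − 1² = 136, 137 − 2² = 133, 137 − 3² = 128, 137 − 4² = 121 = 11² ⇒ 137 = 4² + 11².
  Combine using the Brahmagupta–Fibonacci identity (a² + b²)(c² + d²) = (ac − bd)² + (ad + bc)² = (ac + bd)² + (ad − bc)²:
  17 · 137 = 2329: from (1² + 4²)(4² + 11²), take (1·4 − 4·11, 1·11 + 4·4) = (4 − 44, 11 + 16) = (-40, 27); dropping signs (only squares matter) gives (40, 27); check 40² + 27² = 1600 + 729 = 2329 ✓.
  Scale by k = 5: (5·40, 5·27) = (200, 135).
Step 4: Order so x ≤ y and verify: 135² + 200² = 18225 + 40000 = 58225 = n. ✓

n = 58225 = 135² + 200² (one valid representation with x ≤ y).


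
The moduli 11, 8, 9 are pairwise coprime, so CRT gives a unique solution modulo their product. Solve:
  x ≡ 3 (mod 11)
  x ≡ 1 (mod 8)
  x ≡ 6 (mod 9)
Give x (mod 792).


Moduli 11, 8, 9 are pairwise coprime; by CRT there is a unique solution modulo M = 11 · 8 · 9 = 792.
Solve pairwise, accumulating the modulus:
  Start with x ≡ 3 (mod 11).
  Combine with x ≡ 1 (mod 8): since gcd(11, 8) = 1, we get a unique residue mod 88.
    Write x = 3 + 11·t and substitute into x ≡ 1 (mod 8): 11·t ≡ 1 − 3 = -2 (mod 8).
    Reduce coefficients mod 8: 3·t ≡ 6 (mod 8).
    The inverse of 3 mod 8 is 3 (since 3·3 = 9 = 1·8 + 1), so t ≡ 3·6 = 18 ≡ 2 (mod 8).
    Then x = 3 + 11·2 = 25, valid modulo lcm(11, 8) = 88: x ≡ 25 (mod 88).
  Combine with x ≡ 6 (mod 9): since gcd(88, 9) = 1, we get a unique residue mod 792.
    Write x = 25 + 88·t and substitute into x ≡ 6 (mod 9): 88·t ≡ 6 − 25 = -19 (mod 9).
    Reduce coefficients mod 9: 7·t ≡ 8 (mod 9).
    The inverse of 7 mod 9 is 4 (since 7·4 = 28 = 3·9 + 1), so t ≡ 4·8 = 32 ≡ 5 (mod 9).
    Then x = 25 + 88·5 = 465, valid modulo lcm(88, 9) = 792: x ≡ 465 (mod 792).
Verify: 465 mod 11 = 3 ✓, 465 mod 8 = 1 ✓, 465 mod 9 = 6 ✓.

x ≡ 465 (mod 792).


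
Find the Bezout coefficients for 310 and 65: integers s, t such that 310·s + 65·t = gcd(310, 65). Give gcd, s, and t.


Euclidean algorithm on (310, 65) — divide until remainder is 0:
  310 = 4 · 65 + 50
  65 = 1 · 50 + 15
  50 = 3 · 15 + 5
  15 = 3 · 5 + 0
gcd(310, 65) = 5.
Track Bezout coefficients alongside the remainders: start with r₀ = 310 = a·1 + b·0 (s = 1, t = 0) and r₁ = 65 = a·0 + b·1 (s = 0, t = 1); each new remainder r_{k+1} = r_{k-1} − q_k·r_k inherits s_{k+1} = s_{k-1} − q_k·s_k, t_{k+1} = t_{k-1} − q_k·t_k, so r_k = a·s_k + b·t_k at every step:
  q = 4: r = 50, s = 1 − 4·0 = 1, t = 0 − 4·1 = -4  (check: 310·1 + 65·(-4) = 50)
  q = 1: r = 15, s = 0 − 1·1 = -1, t = 1 − 1·(-4) = 5  (check: 310·(-1) + 65·5 = 15)
  q = 3: r = 5, s = 1 − 3·(-1) = 4, t = -4 − 3·5 = -19  (check: 310·4 + 65·(-19) = 5)
The row with r = 5 (the gcd) gives the Bezout coefficients s = 4, t = -19.
Result: 310 · (4) + 65 · (-19) = 5.

gcd(310, 65) = 5; s = 4, t = -19 (check: 310·4 + 65·(-19) = 5).


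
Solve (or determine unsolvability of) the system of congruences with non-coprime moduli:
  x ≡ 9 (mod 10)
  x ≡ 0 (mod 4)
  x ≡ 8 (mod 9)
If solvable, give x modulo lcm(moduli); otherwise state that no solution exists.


Moduli 10, 4, 9 are not pairwise coprime, so CRT works modulo lcm(m_i) when all pairwise compatibility conditions hold.
Pairwise compatibility: gcd(m_i, m_j) must divide a_i - a_j for every pair.
Merge one congruence at a time:
  Start: x ≡ 9 (mod 10).
  Combine with x ≡ 0 (mod 4): gcd(10, 4) = 2, and 0 - 9 = -9 is NOT divisible by 2.
    ⇒ system is inconsistent (no integer solution).

No solution (the system is inconsistent).


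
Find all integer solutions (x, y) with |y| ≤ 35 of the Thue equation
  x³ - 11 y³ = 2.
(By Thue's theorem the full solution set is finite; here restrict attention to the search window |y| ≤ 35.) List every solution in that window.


The equation is x³ - 11y³ = 2. For fixed y, x³ = 11·y³ + 2, so a solution requires the RHS to be a perfect cube.
Strategy: iterate y from -35 to 35, compute RHS = 11·y³ + 2, and check whether it is a (positive or negative) perfect cube.
Check small values of y:
  y = 0: RHS = 2 is not a perfect cube.
  y = 1: RHS = 13 is not a perfect cube.
  y = -1: RHS = -9 is not a perfect cube.
  y = 2: RHS = 90 is not a perfect cube.
  y = -2: RHS = -86 is not a perfect cube.
  y = 3: RHS = 299 is not a perfect cube.
  y = -3: RHS = -295 is not a perfect cube.
Continuing the search up to |y| = 35 finds no solutions either.
No (x, y) in the scanned range satisfies the equation.

No integer solutions with |y| ≤ 35.


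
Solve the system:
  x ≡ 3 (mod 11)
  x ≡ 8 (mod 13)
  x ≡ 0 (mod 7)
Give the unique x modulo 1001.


Moduli 11, 13, 7 are pairwise coprime; by CRT there is a unique solution modulo M = 11 · 13 · 7 = 1001.
Solve pairwise, accumulating the modulus:
  Start with x ≡ 3 (mod 11).
  Combine with x ≡ 8 (mod 13): since gcd(11, 13) = 1, we get a unique residue mod 143.
    Write x = 3 + 11·t and substitute into x ≡ 8 (mod 13): 11·t ≡ 8 − 3 = 5 (mod 13).
    The inverse of 11 mod 13 is 6 (since 11·6 = 66 = 5·13 + 1), so t ≡ 6·5 = 30 ≡ 4 (mod 13).
    Then x = 3 + 11·4 = 47, valid modulo lcm(11, 13) = 143: x ≡ 47 (mod 143).
  Combine with x ≡ 0 (mod 7): since gcd(143, 7) = 1, we get a unique residue mod 1001.
    Write x = 47 + 143·t and substitute into x ≡ 0 (mod 7): 143·t ≡ 0 − 47 = -47 (mod 7).
    Reduce coefficients mod 7: 3·t ≡ 2 (mod 7).
    The inverse of 3 mod 7 is 5 (since 3·5 = 15 = 2·7 + 1), so t ≡ 5·2 = 10 ≡ 3 (mod 7).
    Then x = 47 + 143·3 = 476, valid modulo lcm(143, 7) = 1001: x ≡ 476 (mod 1001).
Verify: 476 mod 11 = 3 ✓, 476 mod 13 = 8 ✓, 476 mod 7 = 0 ✓.

x ≡ 476 (mod 1001).


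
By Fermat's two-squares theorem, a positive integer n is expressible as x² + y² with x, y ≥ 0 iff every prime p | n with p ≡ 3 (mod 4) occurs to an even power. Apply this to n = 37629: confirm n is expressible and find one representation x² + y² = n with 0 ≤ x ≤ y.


Step 1: Factor n = 37629 = 3^2 · 37 · 113.
Step 2: Check the mod-4 condition on each prime factor: 3 ≡ 3 (mod 4), exponent 2 (must be even); 37 ≡ 1 (mod 4), exponent 1; 113 ≡ 1 (mod 4), exponent 1.
All primes ≡ 3 (mod 4) appear to even exponent (or don't appear), so by the two-squares theorem n IS expressible as a sum of two squares.
Step 3: Build a representation. Group n = k² · m with k = 3 and m = 37 · 113 = 4181 (a product of primes ≡ 1 (mod 4)); a representation of m scales to one of n via (k·x)² + (k·y)² = k²(x² + y²). Each prime p ≡ 1 (mod 4) is itself a sum of two squares; find a² by testing p − a² for a perfect square:
  37: 37 − 1² = 36 = 6² ⇒ 37 = 1² + 6².
  113: 113 − 1² = 112, 113 − 2² = 109, 113 − 3² = 104, 113 − 4² = 97, 113 − 5² = 88, 113 − 6² = 77, 113 − 7² = 64 = 8² ⇒ 113 = 7² + 8².
  Combine using the Brahmagupta–Fibonacci identity (a² + b²)(c² + d²) = (ac − bd)² + (ad + bc)² = (ac + bd)² + (ad − bc)²:
  37 · 113 = 4181: from (1² + 6²)(7² + 8²), take (1·7 − 6·8, 1·8 + 6·7) = (7 − 48, 8 + 42) = (-41, 50); dropping signs (only squares matter) gives (41, 50); check 41² + 50² = 1681 + 2500 = 4181 ✓.
  Scale by k = 3: (3·41, 3·50) = (123, 150).
Step 4: Order so x ≤ y and verify: 123² + 150² = 15129 + 22500 = 37629 = n. ✓

n = 37629 = 123² + 150² (one valid representation with x ≤ y).


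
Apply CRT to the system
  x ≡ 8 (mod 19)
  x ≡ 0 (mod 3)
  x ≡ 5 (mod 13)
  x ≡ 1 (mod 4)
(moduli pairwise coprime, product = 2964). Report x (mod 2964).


Product of moduli M = 19 · 3 · 13 · 4 = 2964.
Merge one congruence at a time:
  Start: x ≡ 8 (mod 19).
  Combine with x ≡ 0 (mod 3); new modulus lcm = 57.
    Write x = 8 + 19·t and substitute into x ≡ 0 (mod 3): 19·t ≡ 0 − 8 = -8 (mod 3).
    Reduce coefficients mod 3: 1·t ≡ 1 (mod 3).
    So t ≡ 1 (mod 3).
    Then x = 8 + 19·1 = 27, valid modulo lcm(19, 3) = 57: x ≡ 27 (mod 57).
  Combine with x ≡ 5 (mod 13); new modulus lcm = 741.
    Write x = 27 + 57·t and substitute into x ≡ 5 (mod 13): 57·t ≡ 5 − 27 = -22 (mod 13).
    Reduce coefficients mod 13: 5·t ≡ 4 (mod 13).
    The inverse of 5 mod 13 is 8 (since 5·8 = 40 = 3·13 + 1), so t ≡ 8·4 = 32 ≡ 6 (mod 13).
    Then x = 27 + 57·6 = 369, valid modulo lcm(57, 13) = 741: x ≡ 369 (mod 741).
  Combine with x ≡ 1 (mod 4); new modulus lcm = 2964.
    Write x = 369 + 741·t and substitute into x ≡ 1 (mod 4): 741·t ≡ 1 − 369 = -368 (mod 4).
    Reduce coefficients mod 4: 1·t ≡ 0 (mod 4).
    So t ≡ 0 (mod 4).
    Then x = 369 + 741·0 = 369, valid modulo lcm(741, 4) = 2964: x ≡ 369 (mod 2964).
Verify against each original: 369 mod 19 = 8, 369 mod 3 = 0, 369 mod 13 = 5, 369 mod 4 = 1.

x ≡ 369 (mod 2964).


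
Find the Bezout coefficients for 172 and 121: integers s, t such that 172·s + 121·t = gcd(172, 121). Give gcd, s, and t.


Euclidean algorithm on (172, 121) — divide until remainder is 0:
  172 = 1 · 121 + 51
  121 = 2 · 51 + 19
  51 = 2 · 19 + 13
  19 = 1 · 13 + 6
  13 = 2 · 6 + 1
  6 = 6 · 1 + 0
gcd(172, 121) = 1.
Track Bezout coefficients alongside the remainders: start with r₀ = 172 = a·1 + b·0 (s = 1, t = 0) and r₁ = 121 = a·0 + b·1 (s = 0, t = 1); each new remainder r_{k+1} = r_{k-1} − q_k·r_k inherits s_{k+1} = s_{k-1} − q_k·s_k, t_{k+1} = t_{k-1} − q_k·t_k, so r_k = a·s_k + b·t_k at every step:
  q = 1: r = 51, s = 1 − 1·0 = 1, t = 0 − 1·1 = -1  (check: 172·1 + 121·(-1) = 51)
  q = 2: r = 19, s = 0 − 2·1 = -2, t = 1 − 2·(-1) = 3  (check: 172·(-2) + 121·3 = 19)
  q = 2: r = 13, s = 1 − 2·(-2) = 5, t = -1 − 2·3 = -7  (check: 172·5 + 121·(-7) = 13)
  q = 1: r = 6, s = -2 − 1·5 = -7, t = 3 − 1·(-7) = 10  (check: 172·(-7) + 121·10 = 6)
  q = 2: r = 1, s = 5 − 2·(-7) = 19, t = -7 − 2·10 = -27  (check: 172·19 + 121·(-27) = 1)
The row with r = 1 (the gcd) gives the Bezout coefficients s = 19, t = -27.
Result: 172 · (19) + 121 · (-27) = 1.

gcd(172, 121) = 1; s = 19, t = -27 (check: 172·19 + 121·(-27) = 1).


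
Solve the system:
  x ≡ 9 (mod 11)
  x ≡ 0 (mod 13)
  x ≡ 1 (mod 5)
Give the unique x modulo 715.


Moduli 11, 13, 5 are pairwise coprime; by CRT there is a unique solution modulo M = 11 · 13 · 5 = 715.
Solve pairwise, accumulating the modulus:
  Start with x ≡ 9 (mod 11).
  Combine with x ≡ 0 (mod 13): since gcd(11, 13) = 1, we get a unique residue mod 143.
    Write x = 9 + 11·t and substitute into x ≡ 0 (mod 13): 11·t ≡ 0 − 9 = -9 (mod 13).
    Reduce coefficients mod 13: 11·t ≡ 4 (mod 13).
    The inverse of 11 mod 13 is 6 (since 11·6 = 66 = 5·13 + 1), so t ≡ 6·4 = 24 ≡ 11 (mod 13).
    Then x = 9 + 11·11 = 130, valid modulo lcm(11, 13) = 143: x ≡ 130 (mod 143).
  Combine with x ≡ 1 (mod 5): since gcd(143, 5) = 1, we get a unique residue mod 715.
    Write x = 130 + 143·t and substitute into x ≡ 1 (mod 5): 143·t ≡ 1 − 130 = -129 (mod 5).
    Reduce coefficients mod 5: 3·t ≡ 1 (mod 5).
    The inverse of 3 mod 5 is 2 (since 3·2 = 6 = 1·5 + 1), so t ≡ 2·1 = 2 ≡ 2 (mod 5).
    Then x = 130 + 143·2 = 416, valid modulo lcm(143, 5) = 715: x ≡ 416 (mod 715).
Verify: 416 mod 11 = 9 ✓, 416 mod 13 = 0 ✓, 416 mod 5 = 1 ✓.

x ≡ 416 (mod 715).


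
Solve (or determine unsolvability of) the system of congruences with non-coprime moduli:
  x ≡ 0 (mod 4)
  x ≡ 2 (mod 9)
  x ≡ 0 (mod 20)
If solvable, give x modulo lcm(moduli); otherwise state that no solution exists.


Moduli 4, 9, 20 are not pairwise coprime, so CRT works modulo lcm(m_i) when all pairwise compatibility conditions hold.
Pairwise compatibility: gcd(m_i, m_j) must divide a_i - a_j for every pair.
Merge one congruence at a time:
  Start: x ≡ 0 (mod 4).
  Combine with x ≡ 2 (mod 9): gcd(4, 9) = 1; 2 - 0 = 2, which IS divisible by 1, so compatible.
    Write x = 0 + 4·t and substitute into x ≡ 2 (mod 9): 4·t ≡ 2 − 0 = 2 (mod 9).
    The inverse of 4 mod 9 is 7 (since 4·7 = 28 = 3·9 + 1), so t ≡ 7·2 = 14 ≡ 5 (mod 9).
    Then x = 0 + 4·5 = 20, valid modulo lcm(4, 9) = 36: x ≡ 20 (mod 36).
  Combine with x ≡ 0 (mod 20): gcd(36, 20) = 4; 0 - 20 = -20, which IS divisible by 4, so compatible.
    Write x = 20 + 36·t and substitute into x ≡ 0 (mod 20): 36·t ≡ 0 − 20 = -20 (mod 20).
    Divide the congruence (and modulus) by g = 4: 9·t ≡ -5 (mod 5).
    Reduce coefficients mod 5: 4·t ≡ 0 (mod 5).
    The inverse of 4 mod 5 is 4 (since 4·4 = 16 = 3·5 + 1), so t ≡ 4·0 = 0 ≡ 0 (mod 5).
    Then x = 20 + 36·0 = 20, valid modulo lcm(36, 20) = 180: x ≡ 20 (mod 180).
Verify: 20 mod 4 = 0, 20 mod 9 = 2, 20 mod 20 = 0.

x ≡ 20 (mod 180).


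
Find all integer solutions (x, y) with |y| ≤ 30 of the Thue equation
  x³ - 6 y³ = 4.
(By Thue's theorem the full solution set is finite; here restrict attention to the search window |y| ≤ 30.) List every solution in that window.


The equation is x³ - 6y³ = 4. For fixed y, x³ = 6·y³ + 4, so a solution requires the RHS to be a perfect cube.
Strategy: iterate y from -30 to 30, compute RHS = 6·y³ + 4, and check whether it is a (positive or negative) perfect cube.
Check small values of y:
  y = 0: RHS = 4 is not a perfect cube.
  y = 1: RHS = 10 is not a perfect cube.
  y = -1: RHS = -2 is not a perfect cube.
  y = 2: RHS = 52 is not a perfect cube.
  y = -2: RHS = -44 is not a perfect cube.
  y = 3: RHS = 166 is not a perfect cube.
  y = -3: RHS = -158 is not a perfect cube.
Continuing the search up to |y| = 30 finds no solutions either.
No (x, y) in the scanned range satisfies the equation.

No integer solutions with |y| ≤ 30.


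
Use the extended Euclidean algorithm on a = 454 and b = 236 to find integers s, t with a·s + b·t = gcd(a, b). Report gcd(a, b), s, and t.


Euclidean algorithm on (454, 236) — divide until remainder is 0:
  454 = 1 · 236 + 218
  236 = 1 · 218 + 18
  218 = 12 · 18 + 2
  18 = 9 · 2 + 0
gcd(454, 236) = 2.
Track Bezout coefficients alongside the remainders: start with r₀ = 454 = a·1 + b·0 (s = 1, t = 0) and r₁ = 236 = a·0 + b·1 (s = 0, t = 1); each new remainder r_{k+1} = r_{k-1} − q_k·r_k inherits s_{k+1} = s_{k-1} − q_k·s_k, t_{k+1} = t_{k-1} − q_k·t_k, so r_k = a·s_k + b·t_k at every step:
  q = 1: r = 218, s = 1 − 1·0 = 1, t = 0 − 1·1 = -1  (check: 454·1 + 236·(-1) = 218)
  q = 1: r = 18, s = 0 − 1·1 = -1, t = 1 − 1·(-1) = 2  (check: 454·(-1) + 236·2 = 18)
  q = 12: r = 2, s = 1 − 12·(-1) = 13, t = -1 − 12·2 = -25  (check: 454·13 + 236·(-25) = 2)
The row with r = 2 (the gcd) gives the Bezout coefficients s = 13, t = -25.
Result: 454 · (13) + 236 · (-25) = 2.

gcd(454, 236) = 2; s = 13, t = -25 (check: 454·13 + 236·(-25) = 2).


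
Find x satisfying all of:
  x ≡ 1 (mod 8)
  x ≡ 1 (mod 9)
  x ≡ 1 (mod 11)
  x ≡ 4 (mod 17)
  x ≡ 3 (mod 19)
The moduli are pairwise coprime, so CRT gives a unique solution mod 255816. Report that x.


Product of moduli M = 8 · 9 · 11 · 17 · 19 = 255816.
Merge one congruence at a time:
  Start: x ≡ 1 (mod 8).
  Combine with x ≡ 1 (mod 9); new modulus lcm = 72.
    Write x = 1 + 8·t and substitute into x ≡ 1 (mod 9): 8·t ≡ 1 − 1 = 0 (mod 9).
    The inverse of 8 mod 9 is 8 (since 8·8 = 64 = 7·9 + 1), so t ≡ 8·0 = 0 ≡ 0 (mod 9).
    Then x = 1 + 8·0 = 1, valid modulo lcm(8, 9) = 72: x ≡ 1 (mod 72).
  Combine with x ≡ 1 (mod 11); new modulus lcm = 792.
    Write x = 1 + 72·t and substitute into x ≡ 1 (mod 11): 72·t ≡ 1 − 1 = 0 (mod 11).
    Reduce coefficients mod 11: 6·t ≡ 0 (mod 11).
    The inverse of 6 mod 11 is 2 (since 6·2 = 12 = 1·11 + 1), so t ≡ 2·0 = 0 ≡ 0 (mod 11).
    Then x = 1 + 72·0 = 1, valid modulo lcm(72, 11) = 792: x ≡ 1 (mod 792).
  Combine with x ≡ 4 (mod 17); new modulus lcm = 13464.
    Write x = 1 + 792·t and substitute into x ≡ 4 (mod 17): 792·t ≡ 4 − 1 = 3 (mod 17).
    Reduce coefficients mod 17: 10·t ≡ 3 (mod 17).
    The inverse of 10 mod 17 is 12 (since 10·12 = 120 = 7·17 + 1), so t ≡ 12·3 = 36 ≡ 2 (mod 17).
    Then x = 1 + 792·2 = 1585, valid modulo lcm(792, 17) = 13464: x ≡ 1585 (mod 13464).
  Combine with x ≡ 3 (mod 19); new modulus lcm = 255816.
    Write x = 1585 + 13464·t and substitute into x ≡ 3 (mod 19): 13464·t ≡ 3 − 1585 = -1582 (mod 19).
    Reduce coefficients mod 19: 12·t ≡ 14 (mod 19).
    The inverse of 12 mod 19 is 8 (since 12·8 = 96 = 5·19 + 1), so t ≡ 8·14 = 112 ≡ 17 (mod 19).
    Then x = 1585 + 13464·17 = 230473, valid modulo lcm(13464, 19) = 255816: x ≡ 230473 (mod 255816).
Verify against each original: 230473 mod 8 = 1, 230473 mod 9 = 1, 230473 mod 11 = 1, 230473 mod 17 = 4, 230473 mod 19 = 3.

x ≡ 230473 (mod 255816).


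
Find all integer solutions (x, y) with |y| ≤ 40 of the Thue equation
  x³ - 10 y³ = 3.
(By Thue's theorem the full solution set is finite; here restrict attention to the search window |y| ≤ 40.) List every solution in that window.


The equation is x³ - 10y³ = 3. For fixed y, x³ = 10·y³ + 3, so a solution requires the RHS to be a perfect cube.
Strategy: iterate y from -40 to 40, compute RHS = 10·y³ + 3, and check whether it is a (positive or negative) perfect cube.
Check small values of y:
  y = 0: RHS = 3 is not a perfect cube.
  y = 1: RHS = 13 is not a perfect cube.
  y = -1: RHS = -7 is not a perfect cube.
  y = 2: RHS = 83 is not a perfect cube.
  y = -2: RHS = -77 is not a perfect cube.
  y = 3: RHS = 273 is not a perfect cube.
  y = -3: RHS = -267 is not a perfect cube.
Continuing the search up to |y| = 40 finds no solutions either.
No (x, y) in the scanned range satisfies the equation.

No integer solutions with |y| ≤ 40.


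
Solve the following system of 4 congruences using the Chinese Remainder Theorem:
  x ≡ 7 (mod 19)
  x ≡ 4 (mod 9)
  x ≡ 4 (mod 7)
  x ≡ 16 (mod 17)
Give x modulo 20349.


Product of moduli M = 19 · 9 · 7 · 17 = 20349.
Merge one congruence at a time:
  Start: x ≡ 7 (mod 19).
  Combine with x ≡ 4 (mod 9); new modulus lcm = 171.
    Write x = 7 + 19·t and substitute into x ≡ 4 (mod 9): 19·t ≡ 4 − 7 = -3 (mod 9).
    Reduce coefficients mod 9: 1·t ≡ 6 (mod 9).
    So t ≡ 6 (mod 9).
    Then x = 7 + 19·6 = 121, valid modulo lcm(19, 9) = 171: x ≡ 121 (mod 171).
  Combine with x ≡ 4 (mod 7); new modulus lcm = 1197.
    Write x = 121 + 171·t and substitute into x ≡ 4 (mod 7): 171·t ≡ 4 − 121 = -117 (mod 7).
    Reduce coefficients mod 7: 3·t ≡ 2 (mod 7).
    The inverse of 3 mod 7 is 5 (since 3·5 = 15 = 2·7 + 1), so t ≡ 5·2 = 10 ≡ 3 (mod 7).
    Then x = 121 + 171·3 = 634, valid modulo lcm(171, 7) = 1197: x ≡ 634 (mod 1197).
  Combine with x ≡ 16 (mod 17); new modulus lcm = 20349.
    Write x = 634 + 1197·t and substitute into x ≡ 16 (mod 17): 1197·t ≡ 16 − 634 = -618 (mod 17).
    Reduce coefficients mod 17: 7·t ≡ 11 (mod 17).
    The inverse of 7 mod 17 is 5 (since 7·5 = 35 = 2·17 + 1), so t ≡ 5·11 = 55 ≡ 4 (mod 17).
    Then x = 634 + 1197·4 = 5422, valid modulo lcm(1197, 17) = 20349: x ≡ 5422 (mod 20349).
Verify against each original: 5422 mod 19 = 7, 5422 mod 9 = 4, 5422 mod 7 = 4, 5422 mod 17 = 16.

x ≡ 5422 (mod 20349).


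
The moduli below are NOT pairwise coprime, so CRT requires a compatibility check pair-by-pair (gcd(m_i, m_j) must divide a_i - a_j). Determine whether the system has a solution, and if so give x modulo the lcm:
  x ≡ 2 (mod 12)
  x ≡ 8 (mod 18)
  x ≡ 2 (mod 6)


Moduli 12, 18, 6 are not pairwise coprime, so CRT works modulo lcm(m_i) when all pairwise compatibility conditions hold.
Pairwise compatibility: gcd(m_i, m_j) must divide a_i - a_j for every pair.
Merge one congruence at a time:
  Start: x ≡ 2 (mod 12).
  Combine with x ≡ 8 (mod 18): gcd(12, 18) = 6; 8 - 2 = 6, which IS divisible by 6, so compatible.
    Write x = 2 + 12·t and substitute into x ≡ 8 (mod 18): 12·t ≡ 8 − 2 = 6 (mod 18).
    Divide the congruence (and modulus) by g = 6: 2·t ≡ 1 (mod 3).
    The inverse of 2 mod 3 is 2 (since 2·2 = 4 = 1·3 + 1), so t ≡ 2·1 = 2 ≡ 2 (mod 3).
    Then x = 2 + 12·2 = 26, valid modulo lcm(12, 18) = 36: x ≡ 26 (mod 36).
  Combine with x ≡ 2 (mod 6): gcd(36, 6) = 6; 2 - 26 = -24, which IS divisible by 6, so compatible.
    Write x = 26 + 36·t and substitute into x ≡ 2 (mod 6): 36·t ≡ 2 − 26 = -24 (mod 6).
    Divide the congruence (and modulus) by g = 6: 6·t ≡ -4 (mod 1).
    Modulo 1 every t works; take t = 0.
    Then x = 26 + 36·0 = 26, valid modulo lcm(36, 6) = 36: x ≡ 26 (mod 36).
Verify: 26 mod 12 = 2, 26 mod 18 = 8, 26 mod 6 = 2.

x ≡ 26 (mod 36).


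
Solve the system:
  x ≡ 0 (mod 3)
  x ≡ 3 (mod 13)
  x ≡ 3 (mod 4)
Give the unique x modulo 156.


Moduli 3, 13, 4 are pairwise coprime; by CRT there is a unique solution modulo M = 3 · 13 · 4 = 156.
Solve pairwise, accumulating the modulus:
  Start with x ≡ 0 (mod 3).
  Combine with x ≡ 3 (mod 13): since gcd(3, 13) = 1, we get a unique residue mod 39.
    Write x = 0 + 3·t and substitute into x ≡ 3 (mod 13): 3·t ≡ 3 − 0 = 3 (mod 13).
    The inverse of 3 mod 13 is 9 (since 3·9 = 27 = 2·13 + 1), so t ≡ 9·3 = 27 ≡ 1 (mod 13).
    Then x = 0 + 3·1 = 3, valid modulo lcm(3, 13) = 39: x ≡ 3 (mod 39).
  Combine with x ≡ 3 (mod 4): since gcd(39, 4) = 1, we get a unique residue mod 156.
    Write x = 3 + 39·t and substitute into x ≡ 3 (mod 4): 39·t ≡ 3 − 3 = 0 (mod 4).
    Reduce coefficients mod 4: 3·t ≡ 0 (mod 4).
    The inverse of 3 mod 4 is 3 (since 3·3 = 9 = 2·4 + 1), so t ≡ 3·0 = 0 ≡ 0 (mod 4).
    Then x = 3 + 39·0 = 3, valid modulo lcm(39, 4) = 156: x ≡ 3 (mod 156).
Verify: 3 mod 3 = 0 ✓, 3 mod 13 = 3 ✓, 3 mod 4 = 3 ✓.

x ≡ 3 (mod 156).


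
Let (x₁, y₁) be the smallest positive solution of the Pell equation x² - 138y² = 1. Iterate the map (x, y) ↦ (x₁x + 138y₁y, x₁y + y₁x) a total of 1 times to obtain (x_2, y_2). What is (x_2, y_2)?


Step 1: Find the fundamental solution (x₁, y₁) of x² - 138y² = 1.
  Expand √138 as a continued fraction. a₀ = ⌊√138⌋ = 11; iterate m_{k+1} = d_k·a_k − m_k, d_{k+1} = (138 − m_{k+1}²)/d_k, a_{k+1} = ⌊(a₀ + m_{k+1})/d_{k+1}⌋ (starting m₀ = 0, d₀ = 1), with convergents p_k = a_k·p_{k-1} + p_{k-2}, q_k = a_k·q_{k-1} + q_{k-2} (p₋₁ = 1, q₋₁ = 0):
  k = 0: a₀ = 11; p₀/q₀ = 11/1; p₀² − 138·q₀² = 121 − 138 = -17.
  k = 1: m = 11, d = 17, a = ⌊(11 + 11)/17⌋ = 1; p/q = (1·11 + 1)/(1·1 + 0) = 12/1; p² − 138·q² = 144 − 138 = 6.
  k = 2: m = 6, d = 6, a = ⌊(11 + 6)/6⌋ = 2; p/q = (2·12 + 11)/(2·1 + 1) = 35/3; p² − 138·q² = 1225 − 1242 = -17.
  k = 3: m = 6, d = 17, a = ⌊(11 + 6)/17⌋ = 1; p/q = (1·35 + 12)/(1·3 + 1) = 47/4; p² − 138·q² = 2209 − 2208 = 1.
  The first convergent with p² − 138·q² = 1 gives the fundamental solution (x₁, y₁) = (47, 4).
Step 2: Apply the recurrence (x_{n+1}, y_{n+1}) = (x₁x_n + 138y₁y_n, x₁y_n + y₁x_n) repeatedly.
  From (x_1, y_1) = (47, 4): x_2 = 47·47 + 138·4·4 = 4417; y_2 = 47·4 + 4·47 = 376.
Step 3: Verify x_2² - 138·y_2² = 19509889 - 19509888 = 1 (should be 1). ✓

(x_1, y_1) = (47, 4); (x_2, y_2) = (4417, 376).
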